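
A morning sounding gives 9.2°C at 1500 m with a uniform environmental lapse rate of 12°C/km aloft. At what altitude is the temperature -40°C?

5600 m

Height above start = (9.2 − (-40)) / 12 = 4.1 km
Altitude = 1500 m + 4100 m = 5600 m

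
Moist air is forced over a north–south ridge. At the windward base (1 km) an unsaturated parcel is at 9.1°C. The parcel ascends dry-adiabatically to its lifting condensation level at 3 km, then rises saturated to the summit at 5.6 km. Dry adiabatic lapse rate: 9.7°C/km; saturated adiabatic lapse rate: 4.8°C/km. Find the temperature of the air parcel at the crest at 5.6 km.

Dry to 3000 m: -9.7 × 2 km = -19.4°C, so T = -10.3°C.
Saturated to 5600 m: -4.8 × 2.6 km = -12.48°C, so T = -22.78°C.

-22.78°C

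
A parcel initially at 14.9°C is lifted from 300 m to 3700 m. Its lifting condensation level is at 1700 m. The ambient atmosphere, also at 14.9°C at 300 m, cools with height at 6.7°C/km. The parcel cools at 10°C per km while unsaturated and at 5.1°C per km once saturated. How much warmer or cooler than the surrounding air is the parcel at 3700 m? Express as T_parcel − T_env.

-1.42°C (parcel cooler than environment)

Parcel:
  From 300 m to 1700 m (dry): cools by 10 × 1.4 = 14°C, giving 0.9°C.
  From 1700 m to 3700 m (saturated): cools by 5.1 × 2 = 10.2°C, giving -9.3°C.
Environment:
  From 300 m to 3700 m (environment): cools by 6.7 × 3.4 = 22.78°C, giving -7.88°C.
T_parcel − T_env = -9.3 − (-7.88) = -1.42°C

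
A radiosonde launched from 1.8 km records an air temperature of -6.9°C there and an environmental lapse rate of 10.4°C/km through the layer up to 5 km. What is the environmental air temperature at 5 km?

-40.18°C

Environmental to 5000 m: -10.4 × 3.2 km = -33.28°C, so T = -40.18°C.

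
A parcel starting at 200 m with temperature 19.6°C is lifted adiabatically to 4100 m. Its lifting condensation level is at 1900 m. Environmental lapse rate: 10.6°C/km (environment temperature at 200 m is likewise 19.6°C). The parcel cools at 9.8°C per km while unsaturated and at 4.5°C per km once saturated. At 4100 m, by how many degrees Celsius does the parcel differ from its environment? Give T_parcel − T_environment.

+14.78°C (parcel warmer than environment)

Parcel:
  200 → 1900 m (dry, 9.8°C/km): ΔT = -9.8 × 1.7 = -16.66°C → T = 2.94°C
  1900 → 4100 m (saturated, 4.5°C/km): ΔT = -4.5 × 2.2 = -9.9°C → T = -6.96°C
Environment:
  200 → 4100 m (environment, 10.6°C/km): ΔT = -10.6 × 3.9 = -41.34°C → T = -21.74°C
T_parcel − T_env = -6.96 − (-21.74) = +14.78°C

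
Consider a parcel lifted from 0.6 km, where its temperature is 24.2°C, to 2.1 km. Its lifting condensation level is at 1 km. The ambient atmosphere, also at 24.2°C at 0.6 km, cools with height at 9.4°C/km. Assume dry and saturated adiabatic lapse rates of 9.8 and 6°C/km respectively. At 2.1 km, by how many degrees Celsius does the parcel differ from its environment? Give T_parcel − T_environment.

+3.58°C (parcel warmer than environment)

Parcel:
  From 600 m to 1000 m (dry): cools by 9.8 × 0.4 = 3.92°C, giving 20.28°C.
  From 1000 m to 2100 m (saturated): cools by 6 × 1.1 = 6.6°C, giving 13.68°C.
Environment:
  From 600 m to 2100 m (environment): cools by 9.4 × 1.5 = 14.1°C, giving 10.1°C.
T_parcel − T_env = 13.68 − 10.1 = +3.58°C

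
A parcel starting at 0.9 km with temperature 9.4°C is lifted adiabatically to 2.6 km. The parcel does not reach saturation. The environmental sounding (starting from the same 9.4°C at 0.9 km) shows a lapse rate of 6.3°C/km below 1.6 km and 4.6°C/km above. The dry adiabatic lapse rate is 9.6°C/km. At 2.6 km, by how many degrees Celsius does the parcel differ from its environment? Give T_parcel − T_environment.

Parcel:
  900 → 2600 m (dry, 9.6°C/km): ΔT = -9.6 × 1.7 = -16.32°C → T = -6.92°C
Environment:
  900 → 1600 m (environment, lower layer, 6.3°C/km): ΔT = -6.3 × 0.7 = -4.41°C → T = 4.99°C
  1600 → 2600 m (environment, upper layer, 4.6°C/km): ΔT = -4.6 × 1 = -4.6°C → T = 0.39°C
T_parcel − T_env = -6.92 − 0.39 = -7.31°C

-7.31°C (parcel cooler than environment)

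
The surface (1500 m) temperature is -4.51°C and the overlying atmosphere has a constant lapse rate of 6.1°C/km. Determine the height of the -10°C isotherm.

Height above start = (-4.51 − (-10)) / 6.1 = 0.9 km
Altitude = 1500 m + 900 m = 2400 m

2400 m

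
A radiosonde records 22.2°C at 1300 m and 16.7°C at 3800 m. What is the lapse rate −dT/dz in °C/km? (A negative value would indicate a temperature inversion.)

2.2°C/km

Γ = −ΔT/Δz = (22.2 − 16.7) / (3800 − 1300) m
  = 5.5°C / 2.5 km = 2.2°C/km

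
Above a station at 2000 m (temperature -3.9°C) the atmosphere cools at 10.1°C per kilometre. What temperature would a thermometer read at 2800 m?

-11.98°C

2000–2800 m, environmental: Δz = 0.8 km ⇒ ΔT = -8.08°C; T = -11.98°C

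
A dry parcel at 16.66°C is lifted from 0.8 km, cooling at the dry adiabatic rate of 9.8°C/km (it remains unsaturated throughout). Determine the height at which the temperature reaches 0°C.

2.5 km

Height above start = (16.66 − 0) / 9.8 = 1.7 km
Altitude = 800 m + 1700 m = 2500 m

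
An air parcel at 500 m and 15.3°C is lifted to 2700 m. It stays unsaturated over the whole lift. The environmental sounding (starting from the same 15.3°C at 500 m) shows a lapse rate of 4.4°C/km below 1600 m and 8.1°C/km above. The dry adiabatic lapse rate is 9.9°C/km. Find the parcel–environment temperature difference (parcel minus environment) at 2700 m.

Parcel:
  Dry to 2700 m: -9.9 × 2.2 km = -21.78°C, so T = -6.48°C.
Environment:
  Environment, lower layer to 1600 m: -4.4 × 1.1 km = -4.84°C, so T = 10.46°C.
  Environment, upper layer to 2700 m: -8.1 × 1.1 km = -8.91°C, so T = 1.55°C.
T_parcel − T_env = -6.48 − 1.55 = -8.03°C

-8.03°C (parcel cooler than environment)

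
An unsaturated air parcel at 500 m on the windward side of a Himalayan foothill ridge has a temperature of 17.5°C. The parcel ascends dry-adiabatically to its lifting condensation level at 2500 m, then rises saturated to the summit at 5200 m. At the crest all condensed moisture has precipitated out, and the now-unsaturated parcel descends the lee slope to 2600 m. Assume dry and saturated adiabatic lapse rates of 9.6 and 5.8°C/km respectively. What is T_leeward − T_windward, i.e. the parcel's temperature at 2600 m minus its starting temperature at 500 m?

Dry to 2500 m: -9.6 × 2 km = -19.2°C, so T = -1.7°C.
Saturated to 5200 m: -5.8 × 2.7 km = -15.66°C, so T = -17.36°C.
Dry descent to 2600 m: +9.6 × 2.6 km = +24.96°C, so T = 7.6°C.
Net change vs windward start: 7.6 − 17.5 = -9.9°C

-9.9°C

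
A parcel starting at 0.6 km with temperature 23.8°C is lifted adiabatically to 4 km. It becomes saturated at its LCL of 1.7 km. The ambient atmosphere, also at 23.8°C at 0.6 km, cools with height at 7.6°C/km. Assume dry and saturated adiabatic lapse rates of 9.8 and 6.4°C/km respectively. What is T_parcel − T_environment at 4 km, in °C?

+0.34°C (parcel warmer than environment)

Parcel:
  From 600 m to 1700 m (dry): cools by 9.8 × 1.1 = 10.78°C, giving 13.02°C.
  From 1700 m to 4000 m (saturated): cools by 6.4 × 2.3 = 14.72°C, giving -1.7°C.
Environment:
  From 600 m to 4000 m (environment): cools by 7.6 × 3.4 = 25.84°C, giving -2.04°C.
T_parcel − T_env = -1.7 − (-2.04) = +0.34°C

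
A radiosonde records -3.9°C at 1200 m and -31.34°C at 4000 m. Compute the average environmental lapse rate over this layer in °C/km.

Γ = −ΔT/Δz = (-3.9 − (-31.34)) / (4000 − 1200) m
  = 27.44°C / 2.8 km = 9.8°C/km

9.8°C/km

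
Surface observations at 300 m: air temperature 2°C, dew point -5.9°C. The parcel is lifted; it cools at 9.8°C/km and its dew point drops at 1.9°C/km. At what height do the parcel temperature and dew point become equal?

1300 m

T and T_d converge at 9.8 − 1.9 = 7.9°C per km
Height above start = (2 − (-5.9)) / 7.9 = 1 km
LCL altitude = 300 m + 1000 m = 1300 m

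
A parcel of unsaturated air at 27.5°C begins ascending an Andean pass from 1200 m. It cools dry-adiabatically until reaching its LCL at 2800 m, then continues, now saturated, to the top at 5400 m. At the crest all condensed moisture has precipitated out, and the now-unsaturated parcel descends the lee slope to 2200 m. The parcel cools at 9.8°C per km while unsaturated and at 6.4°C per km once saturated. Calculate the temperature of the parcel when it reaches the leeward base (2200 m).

Dry to 2800 m: -9.8 × 1.6 km = -15.68°C, so T = 11.82°C.
Saturated to 5400 m: -6.4 × 2.6 km = -16.64°C, so T = -4.82°C.
Dry descent to 2200 m: +9.8 × 3.2 km = +31.36°C, so T = 26.54°C.

26.54°C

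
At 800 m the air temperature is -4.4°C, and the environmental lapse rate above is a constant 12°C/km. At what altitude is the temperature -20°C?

2100 m

Height above start = (-4.4 − (-20)) / 12 = 1.3 km
Altitude = 800 m + 1300 m = 2100 m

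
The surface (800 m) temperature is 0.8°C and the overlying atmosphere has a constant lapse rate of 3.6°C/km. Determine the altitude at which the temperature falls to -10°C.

Height above start = (0.8 − (-10)) / 3.6 = 3 km
Altitude = 800 m + 3000 m = 3800 m

3800 m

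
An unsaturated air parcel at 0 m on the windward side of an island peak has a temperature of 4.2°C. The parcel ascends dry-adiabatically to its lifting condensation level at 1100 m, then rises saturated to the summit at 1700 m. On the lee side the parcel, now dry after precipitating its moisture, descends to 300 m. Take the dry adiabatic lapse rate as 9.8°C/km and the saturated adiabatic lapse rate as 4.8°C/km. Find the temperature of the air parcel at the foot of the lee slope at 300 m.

From 0 m to 1100 m (dry): cools by 9.8 × 1.1 = 10.78°C, giving -6.58°C.
From 1100 m to 1700 m (saturated): cools by 4.8 × 0.6 = 2.88°C, giving -9.46°C.
From 1700 m to 300 m (dry descent): warms by 9.8 × 1.4 = 13.72°C, giving 4.26°C.

4.26°C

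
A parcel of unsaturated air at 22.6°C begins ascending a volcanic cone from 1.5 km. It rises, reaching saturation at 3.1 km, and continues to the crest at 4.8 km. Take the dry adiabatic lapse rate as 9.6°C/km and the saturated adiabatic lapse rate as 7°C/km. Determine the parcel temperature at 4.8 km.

1500–3100 m, dry: Δz = 1.6 km ⇒ ΔT = -15.36°C; T = 7.24°C
3100–4800 m, saturated: Δz = 1.7 km ⇒ ΔT = -11.9°C; T = -4.66°C

-4.66°C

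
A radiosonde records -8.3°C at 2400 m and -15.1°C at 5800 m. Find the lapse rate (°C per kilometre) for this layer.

Γ = −ΔT/Δz = (-8.3 − (-15.1)) / (5800 − 2400) m
  = 6.8°C / 3.4 km = 2°C/km

2°C/km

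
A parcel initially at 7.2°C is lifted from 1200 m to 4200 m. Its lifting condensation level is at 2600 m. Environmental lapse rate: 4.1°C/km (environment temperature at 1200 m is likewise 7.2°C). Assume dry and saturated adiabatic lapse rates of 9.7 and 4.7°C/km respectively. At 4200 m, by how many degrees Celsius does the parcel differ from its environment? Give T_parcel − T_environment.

-8.8°C (parcel cooler than environment)

Parcel:
  Dry to 2600 m: -9.7 × 1.4 km = -13.58°C, so T = -6.38°C.
  Saturated to 4200 m: -4.7 × 1.6 km = -7.52°C, so T = -13.9°C.
Environment:
  Environment to 4200 m: -4.1 × 3 km = -12.3°C, so T = -5.1°C.
T_parcel − T_env = -13.9 − (-5.1) = -8.8°C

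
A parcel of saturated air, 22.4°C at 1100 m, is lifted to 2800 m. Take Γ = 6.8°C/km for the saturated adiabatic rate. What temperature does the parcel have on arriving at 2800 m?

10.84°C

From 1100 m to 2800 m (saturated adiabatic): cools by 6.8 × 1.7 = 11.56°C, giving 10.84°C.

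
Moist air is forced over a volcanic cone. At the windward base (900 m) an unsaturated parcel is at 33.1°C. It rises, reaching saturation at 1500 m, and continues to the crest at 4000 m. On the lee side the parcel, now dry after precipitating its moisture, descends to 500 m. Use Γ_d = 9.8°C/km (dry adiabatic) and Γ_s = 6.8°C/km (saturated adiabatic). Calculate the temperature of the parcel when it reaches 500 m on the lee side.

44.52°C

900 → 1500 m (dry, 9.8°C/km): ΔT = -9.8 × 0.6 = -5.88°C → T = 27.22°C
1500 → 4000 m (saturated, 6.8°C/km): ΔT = -6.8 × 2.5 = -17°C → T = 10.22°C
4000 → 500 m (dry descent, 9.8°C/km): ΔT = +9.8 × 3.5 = +34.3°C → T = 44.52°C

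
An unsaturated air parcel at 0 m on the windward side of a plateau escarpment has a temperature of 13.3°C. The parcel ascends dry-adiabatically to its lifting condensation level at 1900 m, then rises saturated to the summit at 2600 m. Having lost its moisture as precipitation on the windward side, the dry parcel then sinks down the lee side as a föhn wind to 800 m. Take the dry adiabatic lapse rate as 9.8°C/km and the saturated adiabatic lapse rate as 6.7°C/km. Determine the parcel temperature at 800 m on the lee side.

0 → 1900 m (dry, 9.8°C/km): ΔT = -9.8 × 1.9 = -18.62°C → T = -5.32°C
1900 → 2600 m (saturated, 6.7°C/km): ΔT = -6.7 × 0.7 = -4.69°C → T = -10.01°C
2600 → 800 m (dry descent, 9.8°C/km): ΔT = +9.8 × 1.8 = +17.64°C → T = 7.63°C

7.63°C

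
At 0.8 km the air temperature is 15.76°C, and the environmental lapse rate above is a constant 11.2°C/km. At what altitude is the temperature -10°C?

Height above start = (15.76 − (-10)) / 11.2 = 2.3 km
Altitude = 800 m + 2300 m = 3100 m

3.1 km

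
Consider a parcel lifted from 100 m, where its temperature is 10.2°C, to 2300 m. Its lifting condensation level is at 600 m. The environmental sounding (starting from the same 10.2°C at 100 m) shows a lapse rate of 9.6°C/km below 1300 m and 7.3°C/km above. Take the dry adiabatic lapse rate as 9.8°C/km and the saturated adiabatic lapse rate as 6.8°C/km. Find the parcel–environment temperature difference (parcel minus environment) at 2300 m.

Parcel:
  100–600 m, dry: Δz = 0.5 km ⇒ ΔT = -4.9°C; T = 5.3°C
  600–2300 m, saturated: Δz = 1.7 km ⇒ ΔT = -11.56°C; T = -6.26°C
Environment:
  100–1300 m, environment, lower layer: Δz = 1.2 km ⇒ ΔT = -11.52°C; T = -1.32°C
  1300–2300 m, environment, upper layer: Δz = 1 km ⇒ ΔT = -7.3°C; T = -8.62°C
T_parcel − T_env = -6.26 − (-8.62) = +2.36°C

+2.36°C (parcel warmer than environment)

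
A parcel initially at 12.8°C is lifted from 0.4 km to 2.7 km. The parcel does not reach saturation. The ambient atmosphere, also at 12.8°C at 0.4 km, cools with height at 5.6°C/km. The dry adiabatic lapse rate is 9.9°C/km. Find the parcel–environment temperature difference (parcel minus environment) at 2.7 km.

-9.89°C (parcel cooler than environment)

Parcel:
  Dry to 2700 m: -9.9 × 2.3 km = -22.77°C, so T = -9.97°C.
Environment:
  Environment to 2700 m: -5.6 × 2.3 km = -12.88°C, so T = -0.08°C.
T_parcel − T_env = -9.97 − (-0.08) = -9.89°C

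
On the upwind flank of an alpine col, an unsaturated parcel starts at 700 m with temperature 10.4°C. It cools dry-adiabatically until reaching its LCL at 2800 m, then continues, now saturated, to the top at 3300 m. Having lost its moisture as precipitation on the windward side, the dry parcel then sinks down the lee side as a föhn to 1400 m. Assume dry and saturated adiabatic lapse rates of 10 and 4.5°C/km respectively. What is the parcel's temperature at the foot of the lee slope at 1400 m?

6.15°C

700–2800 m, dry: Δz = 2.1 km ⇒ ΔT = -21°C; T = -10.6°C
2800–3300 m, saturated: Δz = 0.5 km ⇒ ΔT = -2.25°C; T = -12.85°C
3300–1400 m, dry descent: Δz = 1.9 km ⇒ ΔT = +19°C; T = 6.15°C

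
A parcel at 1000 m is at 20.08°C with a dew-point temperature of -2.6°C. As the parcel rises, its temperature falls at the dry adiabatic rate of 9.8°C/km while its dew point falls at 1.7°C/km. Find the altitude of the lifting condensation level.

T and T_d converge at 9.8 − 1.7 = 8.1°C per km
Height above start = (20.08 − (-2.6)) / 8.1 = 2.8 km
LCL altitude = 1000 m + 2800 m = 3800 m

3800 m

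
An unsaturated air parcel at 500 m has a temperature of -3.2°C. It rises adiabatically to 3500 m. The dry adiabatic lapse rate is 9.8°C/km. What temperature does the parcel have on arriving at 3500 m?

-32.6°C

Dry adiabatic to 3500 m: -9.8 × 3 km = -29.4°C, so T = -32.6°C.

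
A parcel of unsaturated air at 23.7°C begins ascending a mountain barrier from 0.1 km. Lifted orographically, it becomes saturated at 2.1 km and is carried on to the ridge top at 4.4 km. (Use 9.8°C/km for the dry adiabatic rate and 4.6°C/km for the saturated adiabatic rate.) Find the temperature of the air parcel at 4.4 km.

100–2100 m, dry: Δz = 2 km ⇒ ΔT = -19.6°C; T = 4.1°C
2100–4400 m, saturated: Δz = 2.3 km ⇒ ΔT = -10.58°C; T = -6.48°C

-6.48°C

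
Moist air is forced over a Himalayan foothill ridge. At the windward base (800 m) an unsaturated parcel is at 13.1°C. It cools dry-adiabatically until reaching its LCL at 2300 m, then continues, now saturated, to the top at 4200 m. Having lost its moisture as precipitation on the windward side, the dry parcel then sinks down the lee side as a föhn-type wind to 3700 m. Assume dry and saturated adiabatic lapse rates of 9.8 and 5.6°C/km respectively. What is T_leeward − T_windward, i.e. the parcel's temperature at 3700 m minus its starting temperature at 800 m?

-20.44°C

From 800 m to 2300 m (dry): cools by 9.8 × 1.5 = 14.7°C, giving -1.6°C.
From 2300 m to 4200 m (saturated): cools by 5.6 × 1.9 = 10.64°C, giving -12.24°C.
From 4200 m to 3700 m (dry descent): warms by 9.8 × 0.5 = 4.9°C, giving -7.34°C.
Net change vs windward start: -7.34 − 13.1 = -20.44°C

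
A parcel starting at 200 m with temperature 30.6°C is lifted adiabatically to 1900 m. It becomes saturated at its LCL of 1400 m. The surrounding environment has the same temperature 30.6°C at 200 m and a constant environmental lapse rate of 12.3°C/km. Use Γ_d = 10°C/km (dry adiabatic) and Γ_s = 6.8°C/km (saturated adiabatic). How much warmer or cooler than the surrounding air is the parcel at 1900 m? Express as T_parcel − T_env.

Parcel:
  200–1400 m, dry: Δz = 1.2 km ⇒ ΔT = -12°C; T = 18.6°C
  1400–1900 m, saturated: Δz = 0.5 km ⇒ ΔT = -3.4°C; T = 15.2°C
Environment:
  200–1900 m, environment: Δz = 1.7 km ⇒ ΔT = -20.91°C; T = 9.69°C
T_parcel − T_env = 15.2 − 9.69 = +5.51°C

+5.51°C (parcel warmer than environment)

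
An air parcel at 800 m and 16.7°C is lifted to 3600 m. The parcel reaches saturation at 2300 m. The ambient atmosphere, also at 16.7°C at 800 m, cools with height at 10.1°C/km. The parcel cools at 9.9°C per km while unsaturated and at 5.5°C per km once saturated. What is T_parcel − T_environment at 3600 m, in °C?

Parcel:
  From 800 m to 2300 m (dry): cools by 9.9 × 1.5 = 14.85°C, giving 1.85°C.
  From 2300 m to 3600 m (saturated): cools by 5.5 × 1.3 = 7.15°C, giving -5.3°C.
Environment:
  From 800 m to 3600 m (environment): cools by 10.1 × 2.8 = 28.28°C, giving -11.58°C.
T_parcel − T_env = -5.3 − (-11.58) = +6.28°C

+6.28°C (parcel warmer than environment)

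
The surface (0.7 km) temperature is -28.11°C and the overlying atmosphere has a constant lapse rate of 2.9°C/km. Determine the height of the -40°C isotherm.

Height above start = (-28.11 − (-40)) / 2.9 = 4.1 km
Altitude = 700 m + 4100 m = 4800 m

4.8 km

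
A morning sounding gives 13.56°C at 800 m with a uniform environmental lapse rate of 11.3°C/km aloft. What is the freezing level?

2000 m

Height above start = (13.56 − 0) / 11.3 = 1.2 km
Altitude = 800 m + 1200 m = 2000 m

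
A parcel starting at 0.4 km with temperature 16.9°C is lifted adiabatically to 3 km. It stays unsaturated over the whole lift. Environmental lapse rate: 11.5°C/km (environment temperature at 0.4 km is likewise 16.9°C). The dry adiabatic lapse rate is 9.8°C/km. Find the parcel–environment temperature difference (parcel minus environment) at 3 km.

Parcel:
  400–3000 m, dry: Δz = 2.6 km ⇒ ΔT = -25.48°C; T = -8.58°C
Environment:
  400–3000 m, environment: Δz = 2.6 km ⇒ ΔT = -29.9°C; T = -13°C
T_parcel − T_env = -8.58 − (-13) = +4.42°C

+4.42°C (parcel warmer than environment)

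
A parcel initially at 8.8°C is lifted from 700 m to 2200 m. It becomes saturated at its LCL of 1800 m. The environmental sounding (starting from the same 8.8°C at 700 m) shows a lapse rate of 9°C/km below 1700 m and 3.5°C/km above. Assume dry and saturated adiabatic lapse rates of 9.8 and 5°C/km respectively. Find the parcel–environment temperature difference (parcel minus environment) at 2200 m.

-2.03°C (parcel cooler than environment)

Parcel:
  700–1800 m, dry: Δz = 1.1 km ⇒ ΔT = -10.78°C; T = -1.98°C
  1800–2200 m, saturated: Δz = 0.4 km ⇒ ΔT = -2°C; T = -3.98°C
Environment:
  700–1700 m, environment, lower layer: Δz = 1 km ⇒ ΔT = -9°C; T = -0.2°C
  1700–2200 m, environment, upper layer: Δz = 0.5 km ⇒ ΔT = -1.75°C; T = -1.95°C
T_parcel − T_env = -3.98 − (-1.95) = -2.03°C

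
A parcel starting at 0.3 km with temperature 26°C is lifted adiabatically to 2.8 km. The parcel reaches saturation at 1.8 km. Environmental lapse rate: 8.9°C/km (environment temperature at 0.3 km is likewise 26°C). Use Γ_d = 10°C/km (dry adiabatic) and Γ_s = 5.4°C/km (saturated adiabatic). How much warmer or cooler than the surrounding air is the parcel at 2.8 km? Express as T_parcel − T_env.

+1.85°C (parcel warmer than environment)

Parcel:
  From 300 m to 1800 m (dry): cools by 10 × 1.5 = 15°C, giving 11°C.
  From 1800 m to 2800 m (saturated): cools by 5.4 × 1 = 5.4°C, giving 5.6°C.
Environment:
  From 300 m to 2800 m (environment): cools by 8.9 × 2.5 = 22.25°C, giving 3.75°C.
T_parcel − T_env = 5.6 − 3.75 = +1.85°C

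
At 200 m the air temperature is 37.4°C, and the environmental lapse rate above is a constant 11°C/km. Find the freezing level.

Height above start = (37.4 − 0) / 11 = 3.4 km
Altitude = 200 m + 3400 m = 3600 m

3600 m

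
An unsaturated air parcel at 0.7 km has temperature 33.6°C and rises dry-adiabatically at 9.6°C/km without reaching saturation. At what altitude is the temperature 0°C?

Height above start = (33.6 − 0) / 9.6 = 3.5 km
Altitude = 700 m + 3500 m = 4200 m

4.2 km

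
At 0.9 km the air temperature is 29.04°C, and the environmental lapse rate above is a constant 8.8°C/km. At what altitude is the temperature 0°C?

4.2 km

Height above start = (29.04 − 0) / 8.8 = 3.3 km
Altitude = 900 m + 3300 m = 4200 m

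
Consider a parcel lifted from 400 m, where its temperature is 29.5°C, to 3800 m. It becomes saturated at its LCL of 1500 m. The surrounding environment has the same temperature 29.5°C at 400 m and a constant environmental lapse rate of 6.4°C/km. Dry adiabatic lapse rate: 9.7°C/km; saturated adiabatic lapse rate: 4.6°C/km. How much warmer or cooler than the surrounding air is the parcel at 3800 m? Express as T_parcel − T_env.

+0.51°C (parcel warmer than environment)

Parcel:
  400 → 1500 m (dry, 9.7°C/km): ΔT = -9.7 × 1.1 = -10.67°C → T = 18.83°C
  1500 → 3800 m (saturated, 4.6°C/km): ΔT = -4.6 × 2.3 = -10.58°C → T = 8.25°C
Environment:
  400 → 3800 m (environment, 6.4°C/km): ΔT = -6.4 × 3.4 = -21.76°C → T = 7.74°C
T_parcel − T_env = 8.25 − 7.74 = +0.51°C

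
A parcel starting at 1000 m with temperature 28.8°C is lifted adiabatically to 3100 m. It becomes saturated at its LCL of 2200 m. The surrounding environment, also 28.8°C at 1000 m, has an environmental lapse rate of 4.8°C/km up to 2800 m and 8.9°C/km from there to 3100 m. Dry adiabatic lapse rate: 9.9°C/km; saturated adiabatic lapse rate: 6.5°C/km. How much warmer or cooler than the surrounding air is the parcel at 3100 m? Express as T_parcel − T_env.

Parcel:
  1000 → 2200 m (dry, 9.9°C/km): ΔT = -9.9 × 1.2 = -11.88°C → T = 16.92°C
  2200 → 3100 m (saturated, 6.5°C/km): ΔT = -6.5 × 0.9 = -5.85°C → T = 11.07°C
Environment:
  1000 → 2800 m (environment, lower layer, 4.8°C/km): ΔT = -4.8 × 1.8 = -8.64°C → T = 20.16°C
  2800 → 3100 m (environment, upper layer, 8.9°C/km): ΔT = -8.9 × 0.3 = -2.67°C → T = 17.49°C
T_parcel − T_env = 11.07 − 17.49 = -6.42°C

-6.42°C (parcel cooler than environment)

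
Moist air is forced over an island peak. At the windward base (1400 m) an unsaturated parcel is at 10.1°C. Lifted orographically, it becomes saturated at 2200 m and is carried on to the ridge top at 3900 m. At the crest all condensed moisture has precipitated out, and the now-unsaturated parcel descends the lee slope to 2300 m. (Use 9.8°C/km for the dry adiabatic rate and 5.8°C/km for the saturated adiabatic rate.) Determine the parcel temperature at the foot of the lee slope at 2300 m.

1400–2200 m, dry: Δz = 0.8 km ⇒ ΔT = -7.84°C; T = 2.26°C
2200–3900 m, saturated: Δz = 1.7 km ⇒ ΔT = -9.86°C; T = -7.6°C
3900–2300 m, dry descent: Δz = 1.6 km ⇒ ΔT = +15.68°C; T = 8.08°C

8.08°C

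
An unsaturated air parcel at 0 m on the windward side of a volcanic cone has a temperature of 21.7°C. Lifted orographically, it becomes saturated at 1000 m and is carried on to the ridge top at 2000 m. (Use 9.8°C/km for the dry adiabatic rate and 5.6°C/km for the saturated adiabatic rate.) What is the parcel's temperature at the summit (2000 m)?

0 → 1000 m (dry, 9.8°C/km): ΔT = -9.8 × 1 = -9.8°C → T = 11.9°C
1000 → 2000 m (saturated, 5.6°C/km): ΔT = -5.6 × 1 = -5.6°C → T = 6.3°C

6.3°C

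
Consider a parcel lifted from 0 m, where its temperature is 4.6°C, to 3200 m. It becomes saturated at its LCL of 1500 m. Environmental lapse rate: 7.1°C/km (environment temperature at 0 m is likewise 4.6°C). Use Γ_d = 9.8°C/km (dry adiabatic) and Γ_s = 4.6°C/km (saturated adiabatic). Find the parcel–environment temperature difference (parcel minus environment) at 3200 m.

+0.2°C (parcel warmer than environment)

Parcel:
  0–1500 m, dry: Δz = 1.5 km ⇒ ΔT = -14.7°C; T = -10.1°C
  1500–3200 m, saturated: Δz = 1.7 km ⇒ ΔT = -7.82°C; T = -17.92°C
Environment:
  0–3200 m, environment: Δz = 3.2 km ⇒ ΔT = -22.72°C; T = -18.12°C
T_parcel − T_env = -17.92 − (-18.12) = +0.2°C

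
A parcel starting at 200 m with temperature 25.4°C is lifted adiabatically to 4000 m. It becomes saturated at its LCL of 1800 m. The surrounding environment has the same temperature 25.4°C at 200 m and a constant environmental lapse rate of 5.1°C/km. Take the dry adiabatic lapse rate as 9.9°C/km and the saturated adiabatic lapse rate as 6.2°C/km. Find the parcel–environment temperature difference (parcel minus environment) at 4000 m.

-10.1°C (parcel cooler than environment)

Parcel:
  Dry to 1800 m: -9.9 × 1.6 km = -15.84°C, so T = 9.56°C.
  Saturated to 4000 m: -6.2 × 2.2 km = -13.64°C, so T = -4.08°C.
Environment:
  Environment to 4000 m: -5.1 × 3.8 km = -19.38°C, so T = 6.02°C.
T_parcel − T_env = -4.08 − 6.02 = -10.1°C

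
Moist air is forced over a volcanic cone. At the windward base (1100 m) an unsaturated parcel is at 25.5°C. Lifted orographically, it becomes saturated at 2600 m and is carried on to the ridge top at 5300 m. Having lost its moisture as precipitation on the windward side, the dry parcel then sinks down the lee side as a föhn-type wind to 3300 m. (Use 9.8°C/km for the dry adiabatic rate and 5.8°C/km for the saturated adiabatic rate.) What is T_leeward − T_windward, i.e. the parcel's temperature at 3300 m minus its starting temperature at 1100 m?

-10.76°C

1100 → 2600 m (dry, 9.8°C/km): ΔT = -9.8 × 1.5 = -14.7°C → T = 10.8°C
2600 → 5300 m (saturated, 5.8°C/km): ΔT = -5.8 × 2.7 = -15.66°C → T = -4.86°C
5300 → 3300 m (dry descent, 9.8°C/km): ΔT = +9.8 × 2 = +19.6°C → T = 14.74°C
Net change vs windward start: 14.74 − 25.5 = -10.76°C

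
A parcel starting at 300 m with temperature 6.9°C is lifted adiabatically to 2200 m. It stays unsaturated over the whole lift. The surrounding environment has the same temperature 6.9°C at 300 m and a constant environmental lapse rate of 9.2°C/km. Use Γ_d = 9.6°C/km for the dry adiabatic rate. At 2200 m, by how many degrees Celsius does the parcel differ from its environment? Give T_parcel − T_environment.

-0.76°C (parcel cooler than environment)

Parcel:
  300 → 2200 m (dry, 9.6°C/km): ΔT = -9.6 × 1.9 = -18.24°C → T = -11.34°C
Environment:
  300 → 2200 m (environment, 9.2°C/km): ΔT = -9.2 × 1.9 = -17.48°C → T = -10.58°C
T_parcel − T_env = -11.34 − (-10.58) = -0.76°C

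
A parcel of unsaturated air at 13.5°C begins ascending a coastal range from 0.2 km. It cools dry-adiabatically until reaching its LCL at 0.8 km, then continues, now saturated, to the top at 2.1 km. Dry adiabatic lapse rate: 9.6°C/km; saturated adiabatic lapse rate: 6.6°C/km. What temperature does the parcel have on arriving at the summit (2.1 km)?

-0.84°C

200–800 m, dry: Δz = 0.6 km ⇒ ΔT = -5.76°C; T = 7.74°C
800–2100 m, saturated: Δz = 1.3 km ⇒ ΔT = -8.58°C; T = -0.84°C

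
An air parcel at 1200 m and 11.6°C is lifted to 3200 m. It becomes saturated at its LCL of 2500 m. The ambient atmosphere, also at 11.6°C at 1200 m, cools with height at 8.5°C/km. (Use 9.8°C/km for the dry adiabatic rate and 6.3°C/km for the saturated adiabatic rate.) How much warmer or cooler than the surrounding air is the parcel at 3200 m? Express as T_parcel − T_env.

-0.15°C (parcel cooler than environment)

Parcel:
  From 1200 m to 2500 m (dry): cools by 9.8 × 1.3 = 12.74°C, giving -1.14°C.
  From 2500 m to 3200 m (saturated): cools by 6.3 × 0.7 = 4.41°C, giving -5.55°C.
Environment:
  From 1200 m to 3200 m (environment): cools by 8.5 × 2 = 17°C, giving -5.4°C.
T_parcel − T_env = -5.55 − (-5.4) = -0.15°C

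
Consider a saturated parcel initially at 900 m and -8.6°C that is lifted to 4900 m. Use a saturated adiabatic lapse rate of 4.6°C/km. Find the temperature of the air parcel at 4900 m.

-27°C

900 → 4900 m (saturated adiabatic, 4.6°C/km): ΔT = -4.6 × 4 = -18.4°C → T = -27°C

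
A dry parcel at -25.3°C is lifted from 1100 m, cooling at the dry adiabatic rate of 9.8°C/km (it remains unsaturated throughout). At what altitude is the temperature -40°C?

2600 m

Height above start = (-25.3 − (-40)) / 9.8 = 1.5 km
Altitude = 1100 m + 1500 m = 2600 m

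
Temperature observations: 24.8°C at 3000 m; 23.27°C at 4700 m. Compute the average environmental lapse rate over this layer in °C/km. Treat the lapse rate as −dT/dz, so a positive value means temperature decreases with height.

0.9°C/km

Γ = −ΔT/Δz = (24.8 − 23.27) / (4700 − 3000) m
  = 1.53°C / 1.7 km = 0.9°C/km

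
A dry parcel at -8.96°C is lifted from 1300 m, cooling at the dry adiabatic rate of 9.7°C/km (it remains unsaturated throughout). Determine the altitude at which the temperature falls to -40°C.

4500 m

Height above start = (-8.96 − (-40)) / 9.7 = 3.2 km
Altitude = 1300 m + 3200 m = 4500 m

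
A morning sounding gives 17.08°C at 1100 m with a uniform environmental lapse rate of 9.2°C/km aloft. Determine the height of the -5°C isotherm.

3500 m

Height above start = (17.08 − (-5)) / 9.2 = 2.4 km
Altitude = 1100 m + 2400 m = 3500 m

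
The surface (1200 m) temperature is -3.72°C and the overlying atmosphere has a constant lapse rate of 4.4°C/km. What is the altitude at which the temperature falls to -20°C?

4900 m

Height above start = (-3.72 − (-20)) / 4.4 = 3.7 km
Altitude = 1200 m + 3700 m = 4900 m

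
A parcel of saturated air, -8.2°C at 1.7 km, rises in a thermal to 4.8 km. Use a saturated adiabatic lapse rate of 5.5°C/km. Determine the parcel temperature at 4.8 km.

1700 → 4800 m (saturated adiabatic, 5.5°C/km): ΔT = -5.5 × 3.1 = -17.05°C → T = -25.25°C

-25.25°C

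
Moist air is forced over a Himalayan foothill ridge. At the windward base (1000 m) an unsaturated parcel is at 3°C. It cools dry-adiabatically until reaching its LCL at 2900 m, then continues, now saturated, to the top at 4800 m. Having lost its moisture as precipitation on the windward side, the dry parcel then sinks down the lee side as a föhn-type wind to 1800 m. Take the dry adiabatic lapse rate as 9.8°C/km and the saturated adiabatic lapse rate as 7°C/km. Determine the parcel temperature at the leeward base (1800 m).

0.48°C

Dry to 2900 m: -9.8 × 1.9 km = -18.62°C, so T = -15.62°C.
Saturated to 4800 m: -7 × 1.9 km = -13.3°C, so T = -28.92°C.
Dry descent to 1800 m: +9.8 × 3 km = +29.4°C, so T = 0.48°C.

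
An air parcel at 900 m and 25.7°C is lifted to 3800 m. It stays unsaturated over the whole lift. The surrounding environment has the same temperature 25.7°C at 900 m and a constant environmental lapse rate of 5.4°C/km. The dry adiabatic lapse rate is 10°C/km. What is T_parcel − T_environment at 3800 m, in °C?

-13.34°C (parcel cooler than environment)

Parcel:
  Dry to 3800 m: -10 × 2.9 km = -29°C, so T = -3.3°C.
Environment:
  Environment to 3800 m: -5.4 × 2.9 km = -15.66°C, so T = 10.04°C.
T_parcel − T_env = -3.3 − 10.04 = -13.34°C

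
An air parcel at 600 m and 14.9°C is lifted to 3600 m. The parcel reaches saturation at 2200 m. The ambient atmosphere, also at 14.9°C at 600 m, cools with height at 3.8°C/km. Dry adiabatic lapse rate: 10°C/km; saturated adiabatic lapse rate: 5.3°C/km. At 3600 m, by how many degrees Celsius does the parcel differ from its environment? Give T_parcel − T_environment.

Parcel:
  600–2200 m, dry: Δz = 1.6 km ⇒ ΔT = -16°C; T = -1.1°C
  2200–3600 m, saturated: Δz = 1.4 km ⇒ ΔT = -7.42°C; T = -8.52°C
Environment:
  600–3600 m, environment: Δz = 3 km ⇒ ΔT = -11.4°C; T = 3.5°C
T_parcel − T_env = -8.52 − 3.5 = -12.02°C

-12.02°C (parcel cooler than environment)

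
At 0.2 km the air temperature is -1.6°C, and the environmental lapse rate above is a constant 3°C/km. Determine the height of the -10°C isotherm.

3 km

Height above start = (-1.6 − (-10)) / 3 = 2.8 km
Altitude = 200 m + 2800 m = 3000 m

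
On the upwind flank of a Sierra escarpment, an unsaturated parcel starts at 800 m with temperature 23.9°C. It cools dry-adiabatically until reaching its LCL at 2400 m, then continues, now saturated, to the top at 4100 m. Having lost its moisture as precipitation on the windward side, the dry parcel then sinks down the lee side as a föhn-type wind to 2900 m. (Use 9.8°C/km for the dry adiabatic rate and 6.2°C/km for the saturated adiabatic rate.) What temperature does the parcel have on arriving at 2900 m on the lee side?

Dry to 2400 m: -9.8 × 1.6 km = -15.68°C, so T = 8.22°C.
Saturated to 4100 m: -6.2 × 1.7 km = -10.54°C, so T = -2.32°C.
Dry descent to 2900 m: +9.8 × 1.2 km = +11.76°C, so T = 9.44°C.

9.44°C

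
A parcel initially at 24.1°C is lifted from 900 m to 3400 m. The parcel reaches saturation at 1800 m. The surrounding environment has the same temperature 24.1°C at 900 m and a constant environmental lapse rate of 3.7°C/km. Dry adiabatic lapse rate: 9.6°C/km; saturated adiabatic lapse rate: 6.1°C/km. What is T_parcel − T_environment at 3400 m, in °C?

Parcel:
  900 → 1800 m (dry, 9.6°C/km): ΔT = -9.6 × 0.9 = -8.64°C → T = 15.46°C
  1800 → 3400 m (saturated, 6.1°C/km): ΔT = -6.1 × 1.6 = -9.76°C → T = 5.7°C
Environment:
  900 → 3400 m (environment, 3.7°C/km): ΔT = -3.7 × 2.5 = -9.25°C → T = 14.85°C
T_parcel − T_env = 5.7 − 14.85 = -9.15°C

-9.15°C (parcel cooler than environment)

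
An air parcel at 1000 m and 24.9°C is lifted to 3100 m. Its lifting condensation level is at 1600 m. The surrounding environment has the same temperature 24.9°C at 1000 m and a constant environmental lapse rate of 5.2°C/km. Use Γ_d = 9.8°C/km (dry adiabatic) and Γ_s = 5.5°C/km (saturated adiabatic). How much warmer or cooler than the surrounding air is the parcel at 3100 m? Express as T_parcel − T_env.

Parcel:
  Dry to 1600 m: -9.8 × 0.6 km = -5.88°C, so T = 19.02°C.
  Saturated to 3100 m: -5.5 × 1.5 km = -8.25°C, so T = 10.77°C.
Environment:
  Environment to 3100 m: -5.2 × 2.1 km = -10.92°C, so T = 13.98°C.
T_parcel − T_env = 10.77 − 13.98 = -3.21°C

-3.21°C (parcel cooler than environment)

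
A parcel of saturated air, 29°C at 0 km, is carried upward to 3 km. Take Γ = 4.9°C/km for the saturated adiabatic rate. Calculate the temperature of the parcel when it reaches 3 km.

14.3°C

0 → 3000 m (saturated adiabatic, 4.9°C/km): ΔT = -4.9 × 3 = -14.7°C → T = 14.3°C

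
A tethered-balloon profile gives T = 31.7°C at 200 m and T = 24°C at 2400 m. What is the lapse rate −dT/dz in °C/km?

Γ = −ΔT/Δz = (31.7 − 24) / (2400 − 200) m
  = 7.7°C / 2.2 km = 3.5°C/km

3.5°C/km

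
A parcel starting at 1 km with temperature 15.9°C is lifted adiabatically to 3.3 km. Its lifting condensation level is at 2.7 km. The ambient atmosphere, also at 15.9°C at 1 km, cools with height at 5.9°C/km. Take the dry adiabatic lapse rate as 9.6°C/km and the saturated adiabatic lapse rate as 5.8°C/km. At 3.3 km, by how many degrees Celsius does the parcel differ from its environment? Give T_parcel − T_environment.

Parcel:
  1000–2700 m, dry: Δz = 1.7 km ⇒ ΔT = -16.32°C; T = -0.42°C
  2700–3300 m, saturated: Δz = 0.6 km ⇒ ΔT = -3.48°C; T = -3.9°C
Environment:
  1000–3300 m, environment: Δz = 2.3 km ⇒ ΔT = -13.57°C; T = 2.33°C
T_parcel − T_env = -3.9 − 2.33 = -6.23°C

-6.23°C (parcel cooler than environment)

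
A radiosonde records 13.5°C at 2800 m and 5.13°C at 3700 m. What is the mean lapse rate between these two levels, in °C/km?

9.3°C/km

Γ = −ΔT/Δz = (13.5 − 5.13) / (3700 − 2800) m
  = 8.37°C / 0.9 km = 9.3°C/km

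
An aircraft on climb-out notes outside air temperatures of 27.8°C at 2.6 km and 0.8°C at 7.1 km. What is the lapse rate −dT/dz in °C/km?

6°C/km

Γ = −ΔT/Δz = (27.8 − 0.8) / (7100 − 2600) m
  = 27°C / 4.5 km = 6°C/km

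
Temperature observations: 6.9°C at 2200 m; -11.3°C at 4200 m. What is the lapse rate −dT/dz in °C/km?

Γ = −ΔT/Δz = (6.9 − (-11.3)) / (4200 − 2200) m
  = 18.2°C / 2 km = 9.1°C/km

9.1°C/km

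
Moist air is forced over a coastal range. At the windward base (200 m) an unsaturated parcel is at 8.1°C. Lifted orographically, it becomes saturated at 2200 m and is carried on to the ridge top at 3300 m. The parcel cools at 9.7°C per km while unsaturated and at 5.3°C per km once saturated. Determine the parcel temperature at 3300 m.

-17.13°C

Dry to 2200 m: -9.7 × 2 km = -19.4°C, so T = -11.3°C.
Saturated to 3300 m: -5.3 × 1.1 km = -5.83°C, so T = -17.13°C.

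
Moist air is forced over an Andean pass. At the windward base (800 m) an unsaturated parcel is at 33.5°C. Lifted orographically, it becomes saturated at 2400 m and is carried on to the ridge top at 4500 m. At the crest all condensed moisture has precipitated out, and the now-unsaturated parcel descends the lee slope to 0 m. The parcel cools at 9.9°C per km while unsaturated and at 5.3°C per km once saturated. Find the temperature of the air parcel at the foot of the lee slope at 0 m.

51.08°C

800 → 2400 m (dry, 9.9°C/km): ΔT = -9.9 × 1.6 = -15.84°C → T = 17.66°C
2400 → 4500 m (saturated, 5.3°C/km): ΔT = -5.3 × 2.1 = -11.13°C → T = 6.53°C
4500 → 0 m (dry descent, 9.9°C/km): ΔT = +9.9 × 4.5 = +44.55°C → T = 51.08°C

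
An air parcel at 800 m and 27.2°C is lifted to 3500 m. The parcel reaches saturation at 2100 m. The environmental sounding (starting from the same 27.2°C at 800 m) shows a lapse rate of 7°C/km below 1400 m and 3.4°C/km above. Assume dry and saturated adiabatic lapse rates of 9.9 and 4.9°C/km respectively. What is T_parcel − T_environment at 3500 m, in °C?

-8.39°C (parcel cooler than environment)

Parcel:
  800–2100 m, dry: Δz = 1.3 km ⇒ ΔT = -12.87°C; T = 14.33°C
  2100–3500 m, saturated: Δz = 1.4 km ⇒ ΔT = -6.86°C; T = 7.47°C
Environment:
  800–1400 m, environment, lower layer: Δz = 0.6 km ⇒ ΔT = -4.2°C; T = 23°C
  1400–3500 m, environment, upper layer: Δz = 2.1 km ⇒ ΔT = -7.14°C; T = 15.86°C
T_parcel − T_env = 7.47 − 15.86 = -8.39°C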